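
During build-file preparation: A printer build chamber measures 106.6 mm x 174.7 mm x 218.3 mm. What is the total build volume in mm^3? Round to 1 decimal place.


V = 106.6 * 174.7 * 218.3 = 4065405.3 mm^3


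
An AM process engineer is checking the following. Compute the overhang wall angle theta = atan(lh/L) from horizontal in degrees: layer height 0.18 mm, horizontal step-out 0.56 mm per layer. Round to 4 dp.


angle = atan(0.18/0.56) = 17.8189 degrees


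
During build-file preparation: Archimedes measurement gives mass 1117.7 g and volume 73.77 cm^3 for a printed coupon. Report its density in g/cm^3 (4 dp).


rho = 1117.7 / 73.77 = 15.1511 g/cm^3


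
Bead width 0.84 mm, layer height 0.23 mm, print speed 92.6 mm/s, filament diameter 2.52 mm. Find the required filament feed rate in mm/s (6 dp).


Q = 0.84 * 0.23 * 92.6 = 17.89032 mm^3/s
A_fil = pi*(2.52/2)^2 = 4.9875925 mm^2
v_feed = 17.89032 / 4.9875925 = 3.586965 mm/s


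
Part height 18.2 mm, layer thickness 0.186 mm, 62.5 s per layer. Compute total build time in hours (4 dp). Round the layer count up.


Layers = ceil(18.2/0.186) = 98
t = 98 * 62.5 / 3600 = 1.7014 hrs


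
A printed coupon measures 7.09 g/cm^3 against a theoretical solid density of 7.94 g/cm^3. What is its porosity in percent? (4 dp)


Porosity = (1-7.09/7.94)*100 = 10.7053 %


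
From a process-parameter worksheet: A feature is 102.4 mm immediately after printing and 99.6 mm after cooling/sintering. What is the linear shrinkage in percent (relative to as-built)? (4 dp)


Shrinkage = ((102.4-99.6)/102.4)*100 = 2.7344 %


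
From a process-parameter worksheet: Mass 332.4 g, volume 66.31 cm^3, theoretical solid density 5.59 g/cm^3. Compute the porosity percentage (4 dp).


rho_part = 332.4 / 66.31 = 5.01281858 g/cm^3
Porosity = (1 - 5.01281858/5.59)*100 = 10.3252 %


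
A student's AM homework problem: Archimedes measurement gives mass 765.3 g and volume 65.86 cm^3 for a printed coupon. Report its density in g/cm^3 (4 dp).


rho = 765.3 / 65.86 = 11.6201 g/cm^3


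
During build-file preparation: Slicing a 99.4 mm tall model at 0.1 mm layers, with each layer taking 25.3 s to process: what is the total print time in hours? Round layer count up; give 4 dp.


Layers = ceil(99.4/0.1) = 994
t = 994 * 25.3 / 3600 = 6.9856 hrs


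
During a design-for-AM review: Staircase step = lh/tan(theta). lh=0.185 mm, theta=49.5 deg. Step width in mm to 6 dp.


step = 0.185 / tan(49.5) = 0.158005 mm


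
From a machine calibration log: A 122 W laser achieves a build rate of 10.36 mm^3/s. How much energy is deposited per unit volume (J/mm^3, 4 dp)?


SE = 122 / 10.36 = 11.7761 J/mm^3


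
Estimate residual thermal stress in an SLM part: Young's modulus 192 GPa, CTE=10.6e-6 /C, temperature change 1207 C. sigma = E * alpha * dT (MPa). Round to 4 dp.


sigma = 192*1000 * 10.6e-6 * 1207 = 2456.4864 MPa


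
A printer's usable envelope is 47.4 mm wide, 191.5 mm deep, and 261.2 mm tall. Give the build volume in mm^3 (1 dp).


V = 47.4 * 191.5 * 261.2 = 2370938.5 mm^3


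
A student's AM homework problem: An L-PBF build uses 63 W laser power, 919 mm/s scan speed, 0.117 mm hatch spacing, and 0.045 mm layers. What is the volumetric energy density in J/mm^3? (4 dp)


E = 63 / (919*0.117*0.045) = 13.0205 J/mm^3


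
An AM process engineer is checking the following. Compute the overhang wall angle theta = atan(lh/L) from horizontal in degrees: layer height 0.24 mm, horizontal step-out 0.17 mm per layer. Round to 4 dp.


angle = atan(0.24/0.17) = 54.6888 degrees


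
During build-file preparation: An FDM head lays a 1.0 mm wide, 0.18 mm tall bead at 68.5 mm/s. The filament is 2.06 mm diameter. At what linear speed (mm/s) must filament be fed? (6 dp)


Q = 1.0 * 0.18 * 68.5 = 12.33 mm^3/s
A_fil = pi*(2.06/2)^2 = 3.33291565 mm^2
v_feed = 12.33 / 3.33291565 = 3.699464 mm/s


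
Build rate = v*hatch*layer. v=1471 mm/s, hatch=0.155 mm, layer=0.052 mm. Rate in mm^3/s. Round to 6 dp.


Rate = 1471 * 0.155 * 0.052 = 11.85626 mm^3/s


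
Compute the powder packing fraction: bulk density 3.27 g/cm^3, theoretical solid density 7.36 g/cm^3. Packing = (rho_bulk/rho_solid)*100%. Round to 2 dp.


Packing = (3.27/7.36)*100 = 44.43 %


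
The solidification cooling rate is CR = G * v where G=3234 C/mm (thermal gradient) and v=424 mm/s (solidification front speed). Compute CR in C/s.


CR = 3234 * 424 = 1371216 C/s


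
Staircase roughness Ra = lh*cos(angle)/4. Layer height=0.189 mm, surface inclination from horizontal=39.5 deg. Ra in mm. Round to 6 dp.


Ra = 0.189 * cos(39.5) / 4 = 0.036459 mm


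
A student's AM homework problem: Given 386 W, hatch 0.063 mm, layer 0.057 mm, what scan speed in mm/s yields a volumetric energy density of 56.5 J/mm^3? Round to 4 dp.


v = 386 / (56.5*0.063*0.057) = 1902.4947 mm/s


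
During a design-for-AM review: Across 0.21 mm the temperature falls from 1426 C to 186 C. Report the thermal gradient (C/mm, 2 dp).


G = (1426-186)/0.21 = 5904.76 C/mm


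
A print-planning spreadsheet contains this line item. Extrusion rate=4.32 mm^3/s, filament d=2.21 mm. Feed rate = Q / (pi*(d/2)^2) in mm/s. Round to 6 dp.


A = pi*(2.21/2)^2 = 3.835963
v = 4.32 / 3.835963 = 1.126184 mm/s


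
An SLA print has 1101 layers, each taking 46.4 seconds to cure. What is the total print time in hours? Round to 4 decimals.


t = 1101 * 46.4 / 3600 = 14.1907 hrs


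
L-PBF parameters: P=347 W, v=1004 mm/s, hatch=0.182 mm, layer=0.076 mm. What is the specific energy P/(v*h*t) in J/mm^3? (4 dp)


Build rate = 1004 * 0.182 * 0.076 = 13.887328 mm^3/s
SE = 347 / 13.887328 = 24.9868 J/mm^3


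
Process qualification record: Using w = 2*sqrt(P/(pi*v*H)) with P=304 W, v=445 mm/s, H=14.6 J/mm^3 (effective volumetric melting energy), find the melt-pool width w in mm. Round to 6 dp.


w = 2*sqrt(304/(pi*445*14.6)) = 0.244082 mm


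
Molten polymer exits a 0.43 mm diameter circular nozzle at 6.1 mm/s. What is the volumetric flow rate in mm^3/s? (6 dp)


A = pi*(0.43/2)^2 = 0.14522012 mm^2
Q = 0.14522012 * 6.1 = 0.885843 mm^3/s


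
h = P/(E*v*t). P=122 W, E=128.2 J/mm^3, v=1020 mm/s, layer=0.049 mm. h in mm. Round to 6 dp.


h = 122 / (128.2*1020*0.049) = 0.01904 mm


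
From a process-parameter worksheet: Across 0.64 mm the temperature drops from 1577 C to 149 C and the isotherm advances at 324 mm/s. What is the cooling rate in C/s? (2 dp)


G = (1577-149)/0.64 = 2231.25 C/mm
CR = 2231.25 * 324 = 722925.0 C/s


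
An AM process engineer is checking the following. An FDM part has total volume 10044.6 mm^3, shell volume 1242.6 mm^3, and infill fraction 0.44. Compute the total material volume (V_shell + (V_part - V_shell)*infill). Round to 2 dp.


V_infill = (10044.6 - 1242.6) * 0.44 = 3872.88
V_total = 1242.6 + 3872.88 = 5115.48 mm^3


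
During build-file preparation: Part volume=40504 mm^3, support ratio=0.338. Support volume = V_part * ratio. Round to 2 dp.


V_support = 40504 * 0.338 = 13690.35 mm^3


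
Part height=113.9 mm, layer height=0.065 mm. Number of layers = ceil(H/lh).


Layers = ceil(113.9/0.065) = 1753


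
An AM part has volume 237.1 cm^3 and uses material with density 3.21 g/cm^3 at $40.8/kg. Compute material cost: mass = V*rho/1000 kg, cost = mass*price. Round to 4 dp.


Mass = 237.1*3.21/1000 = 0.761091 kg
Cost = 0.761091 * 40.8 = 31.0525 $


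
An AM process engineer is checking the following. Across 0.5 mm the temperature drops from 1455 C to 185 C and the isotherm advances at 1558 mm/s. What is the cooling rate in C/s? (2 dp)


G = (1455-185)/0.5 = 2540.0 C/mm
CR = 2540.0 * 1558 = 3957320.0 C/s


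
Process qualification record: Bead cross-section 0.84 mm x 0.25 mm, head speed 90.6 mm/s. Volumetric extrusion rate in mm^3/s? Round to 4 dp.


Rate = 0.84 * 0.25 * 90.6 = 19.026 mm^3/s


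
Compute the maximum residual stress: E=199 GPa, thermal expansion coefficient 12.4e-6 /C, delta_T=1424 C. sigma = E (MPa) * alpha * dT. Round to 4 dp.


sigma = 199*1000 * 12.4e-6 * 1424 = 3513.8624 MPa


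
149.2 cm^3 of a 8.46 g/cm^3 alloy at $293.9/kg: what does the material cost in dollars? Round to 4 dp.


Mass = 149.2*8.46/1000 = 1.262232 kg
Cost = 1.262232 * 293.9 = 370.97 $


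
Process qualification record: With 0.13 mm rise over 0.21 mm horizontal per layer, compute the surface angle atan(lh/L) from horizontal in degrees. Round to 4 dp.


angle = atan(0.13/0.21) = 31.7595 degrees


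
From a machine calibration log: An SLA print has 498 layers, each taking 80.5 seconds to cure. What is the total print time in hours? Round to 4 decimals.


t = 498 * 80.5 / 3600 = 11.1358 hrs


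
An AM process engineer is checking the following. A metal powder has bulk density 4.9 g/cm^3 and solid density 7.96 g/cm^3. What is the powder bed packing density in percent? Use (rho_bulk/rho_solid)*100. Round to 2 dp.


Packing = (4.9/7.96)*100 = 61.56 %


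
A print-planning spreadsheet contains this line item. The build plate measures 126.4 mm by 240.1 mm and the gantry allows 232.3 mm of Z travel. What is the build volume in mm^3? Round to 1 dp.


V = 126.4 * 240.1 * 232.3 = 7049989.1 mm^3


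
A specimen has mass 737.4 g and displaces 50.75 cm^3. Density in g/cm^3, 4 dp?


rho = 737.4 / 50.75 = 14.53 g/cm^3


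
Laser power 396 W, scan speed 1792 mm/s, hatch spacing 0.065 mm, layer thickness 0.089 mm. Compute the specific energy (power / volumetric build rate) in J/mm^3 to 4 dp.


Build rate = 1792 * 0.065 * 0.089 = 10.36672 mm^3/s
SE = 396 / 10.36672 = 38.1992 J/mm^3


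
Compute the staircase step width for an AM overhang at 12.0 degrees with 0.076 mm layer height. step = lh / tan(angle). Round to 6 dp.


step = 0.076 / tan(12.0) = 0.357552 mm


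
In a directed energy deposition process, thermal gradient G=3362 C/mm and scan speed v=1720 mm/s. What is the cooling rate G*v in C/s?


CR = 3362 * 1720 = 5782640 C/s


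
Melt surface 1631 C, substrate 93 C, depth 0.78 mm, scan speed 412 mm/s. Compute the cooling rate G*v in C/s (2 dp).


G = (1631-93)/0.78 = 1971.79487179 C/mm
CR = 1971.79487179 * 412 = 812379.49 C/s


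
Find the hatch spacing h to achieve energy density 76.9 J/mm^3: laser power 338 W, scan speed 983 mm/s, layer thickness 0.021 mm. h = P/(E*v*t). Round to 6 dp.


h = 338 / (76.9*983*0.021) = 0.212921 mm


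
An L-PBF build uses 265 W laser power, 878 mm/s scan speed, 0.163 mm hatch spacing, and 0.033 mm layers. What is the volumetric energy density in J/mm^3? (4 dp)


E = 265 / (878*0.163*0.033) = 56.1112 J/mm^3


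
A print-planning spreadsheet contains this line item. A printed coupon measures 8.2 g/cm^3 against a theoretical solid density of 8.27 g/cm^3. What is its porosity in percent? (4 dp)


Porosity = (1-8.2/8.27)*100 = 0.8464 %


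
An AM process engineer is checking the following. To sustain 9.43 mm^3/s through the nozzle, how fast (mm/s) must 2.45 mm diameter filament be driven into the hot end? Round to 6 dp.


A = pi*(2.45/2)^2 = 4.714352
v = 9.43 / 4.714352 = 2.000275 mm/s


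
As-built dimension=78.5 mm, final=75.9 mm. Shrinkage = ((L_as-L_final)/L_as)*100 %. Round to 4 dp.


Shrinkage = ((78.5-75.9)/78.5)*100 = 3.3121 %


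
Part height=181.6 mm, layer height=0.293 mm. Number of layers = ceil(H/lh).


Layers = ceil(181.6/0.293) = 620


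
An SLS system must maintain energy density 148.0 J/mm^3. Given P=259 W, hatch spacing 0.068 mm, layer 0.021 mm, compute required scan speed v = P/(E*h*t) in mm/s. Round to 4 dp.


v = 259 / (148.0*0.068*0.021) = 1225.4902 mm/s


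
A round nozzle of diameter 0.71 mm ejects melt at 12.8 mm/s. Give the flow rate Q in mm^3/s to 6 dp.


A = pi*(0.71/2)^2 = 0.39591921 mm^2
Q = 0.39591921 * 12.8 = 5.067766 mm^3/s


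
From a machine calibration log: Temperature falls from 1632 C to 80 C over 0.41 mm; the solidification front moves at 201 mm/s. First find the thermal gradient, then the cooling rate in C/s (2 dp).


G = (1632-80)/0.41 = 3785.36585366 C/mm
CR = 3785.36585366 * 201 = 760858.54 C/s


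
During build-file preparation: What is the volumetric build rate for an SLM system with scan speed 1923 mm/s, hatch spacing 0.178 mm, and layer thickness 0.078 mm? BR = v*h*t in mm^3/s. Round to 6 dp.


Rate = 1923 * 0.178 * 0.078 = 26.698932 mm^3/s


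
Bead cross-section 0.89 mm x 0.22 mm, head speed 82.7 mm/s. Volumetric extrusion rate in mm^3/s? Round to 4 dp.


Rate = 0.89 * 0.22 * 82.7 = 16.1927 mm^3/s


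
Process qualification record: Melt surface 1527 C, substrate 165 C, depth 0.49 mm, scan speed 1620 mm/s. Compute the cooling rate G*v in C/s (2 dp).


G = (1527-165)/0.49 = 2779.59183673 C/mm
CR = 2779.59183673 * 1620 = 4502938.78 C/s


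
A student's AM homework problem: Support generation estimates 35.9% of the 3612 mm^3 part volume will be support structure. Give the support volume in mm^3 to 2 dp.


V_support = 3612 * 0.359 = 1296.71 mm^3


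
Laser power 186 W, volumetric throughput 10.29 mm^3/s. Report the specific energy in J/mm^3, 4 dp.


SE = 186 / 10.29 = 18.0758 J/mm^3


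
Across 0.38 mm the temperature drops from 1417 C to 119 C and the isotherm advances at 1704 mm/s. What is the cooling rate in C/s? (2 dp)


G = (1417-119)/0.38 = 3415.78947368 C/mm
CR = 3415.78947368 * 1704 = 5820505.26 C/s


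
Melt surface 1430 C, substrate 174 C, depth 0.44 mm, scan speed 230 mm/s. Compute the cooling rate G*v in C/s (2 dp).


G = (1430-174)/0.44 = 2854.54545455 C/mm
CR = 2854.54545455 * 230 = 656545.45 C/s


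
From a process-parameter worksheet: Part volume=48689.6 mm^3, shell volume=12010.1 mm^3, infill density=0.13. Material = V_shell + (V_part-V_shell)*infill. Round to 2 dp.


V_infill = (48689.6 - 12010.1) * 0.13 = 4768.34
V_total = 12010.1 + 4768.34 = 16778.44 mm^3


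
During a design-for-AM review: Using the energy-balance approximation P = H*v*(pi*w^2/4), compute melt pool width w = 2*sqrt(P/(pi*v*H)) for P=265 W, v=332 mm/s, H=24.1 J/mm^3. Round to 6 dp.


w = 2*sqrt(265/(pi*332*24.1)) = 0.205353 mm


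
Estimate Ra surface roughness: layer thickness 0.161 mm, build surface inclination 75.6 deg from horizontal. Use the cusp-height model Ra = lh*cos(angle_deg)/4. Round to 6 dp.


Ra = 0.161 * cos(75.6) / 4 = 0.01001 mm


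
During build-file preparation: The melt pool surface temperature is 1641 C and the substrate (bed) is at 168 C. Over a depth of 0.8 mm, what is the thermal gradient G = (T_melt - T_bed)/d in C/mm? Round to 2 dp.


G = (1641-168)/0.8 = 1841.25 C/mm


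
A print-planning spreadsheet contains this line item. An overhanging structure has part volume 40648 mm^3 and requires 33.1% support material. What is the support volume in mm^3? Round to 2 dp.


V_support = 40648 * 0.331 = 13454.49 mm^3


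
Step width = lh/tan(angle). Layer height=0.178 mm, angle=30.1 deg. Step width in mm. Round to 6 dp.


step = 0.178 / tan(30.1) = 0.307066 mm


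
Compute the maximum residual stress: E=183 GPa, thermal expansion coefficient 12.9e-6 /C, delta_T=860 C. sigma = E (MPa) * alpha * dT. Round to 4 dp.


sigma = 183*1000 * 12.9e-6 * 860 = 2030.202 MPa


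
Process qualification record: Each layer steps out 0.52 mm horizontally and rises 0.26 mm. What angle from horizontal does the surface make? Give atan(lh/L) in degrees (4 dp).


angle = atan(0.26/0.52) = 26.5651 degrees


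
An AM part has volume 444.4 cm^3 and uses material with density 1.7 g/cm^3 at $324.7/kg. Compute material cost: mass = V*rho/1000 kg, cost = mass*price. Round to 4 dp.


Mass = 444.4*1.7/1000 = 0.75548 kg
Cost = 0.75548 * 324.7 = 245.3044 $


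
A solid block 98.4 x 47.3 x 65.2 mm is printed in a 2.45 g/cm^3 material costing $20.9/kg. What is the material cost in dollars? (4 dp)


V = 98.4 * 47.3 * 65.2 = 303461.664 mm^3 = 303.461664 cm^3
Mass = 303.461664 * 2.45 / 1000 = 0.74348108 kg
Cost = 0.74348108 * 20.9 = 15.5388 $


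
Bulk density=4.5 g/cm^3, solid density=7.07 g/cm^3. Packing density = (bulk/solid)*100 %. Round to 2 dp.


Packing = (4.5/7.07)*100 = 63.65 %


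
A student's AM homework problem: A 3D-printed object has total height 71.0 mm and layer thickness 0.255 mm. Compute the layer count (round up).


Layers = ceil(71.0/0.255) = 279


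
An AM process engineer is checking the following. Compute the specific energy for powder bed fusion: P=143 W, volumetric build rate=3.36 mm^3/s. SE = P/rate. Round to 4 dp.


SE = 143 / 3.36 = 42.5595 J/mm^3


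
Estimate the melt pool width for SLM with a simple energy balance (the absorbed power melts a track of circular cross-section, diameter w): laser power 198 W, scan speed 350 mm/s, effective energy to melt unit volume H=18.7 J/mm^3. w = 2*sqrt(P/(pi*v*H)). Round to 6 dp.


w = 2*sqrt(198/(pi*350*18.7)) = 0.19626 mm


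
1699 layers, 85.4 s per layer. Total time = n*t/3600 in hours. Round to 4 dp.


t = 1699 * 85.4 / 3600 = 40.3041 hrs


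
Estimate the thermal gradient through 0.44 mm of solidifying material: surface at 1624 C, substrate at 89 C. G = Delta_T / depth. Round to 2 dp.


G = (1624-89)/0.44 = 3488.64 C/mm


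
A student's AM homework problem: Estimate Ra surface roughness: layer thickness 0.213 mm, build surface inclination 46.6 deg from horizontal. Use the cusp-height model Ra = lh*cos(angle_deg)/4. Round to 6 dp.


Ra = 0.213 * cos(46.6) / 4 = 0.036587 mm


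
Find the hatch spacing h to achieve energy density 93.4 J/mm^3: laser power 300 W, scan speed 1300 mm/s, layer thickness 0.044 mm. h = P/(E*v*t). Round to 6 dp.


h = 300 / (93.4*1300*0.044) = 0.056154 mm


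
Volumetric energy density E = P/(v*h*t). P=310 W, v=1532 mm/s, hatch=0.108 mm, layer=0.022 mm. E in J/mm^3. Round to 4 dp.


E = 310 / (1532*0.108*0.022) = 85.1641 J/mm^3


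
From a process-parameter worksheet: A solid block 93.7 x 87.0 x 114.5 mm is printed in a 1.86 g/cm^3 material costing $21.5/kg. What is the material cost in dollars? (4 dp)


V = 93.7 * 87.0 * 114.5 = 933392.55 mm^3 = 933.39255 cm^3
Mass = 933.39255 * 1.86 / 1000 = 1.73611014 kg
Cost = 1.73611014 * 21.5 = 37.3264 $


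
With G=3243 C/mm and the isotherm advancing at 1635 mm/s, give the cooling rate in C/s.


CR = 3243 * 1635 = 5302305 C/s


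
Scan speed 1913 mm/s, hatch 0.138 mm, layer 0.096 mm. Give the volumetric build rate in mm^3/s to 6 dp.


Rate = 1913 * 0.138 * 0.096 = 25.343424 mm^3/s


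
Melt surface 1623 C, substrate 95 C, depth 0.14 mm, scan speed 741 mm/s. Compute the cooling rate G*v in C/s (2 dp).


G = (1623-95)/0.14 = 10914.28571429 C/mm
CR = 10914.28571429 * 741 = 8087485.71 C/s


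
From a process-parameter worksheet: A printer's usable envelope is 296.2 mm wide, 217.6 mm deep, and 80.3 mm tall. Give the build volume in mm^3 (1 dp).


V = 296.2 * 217.6 * 80.3 = 5175585.5 mm^3


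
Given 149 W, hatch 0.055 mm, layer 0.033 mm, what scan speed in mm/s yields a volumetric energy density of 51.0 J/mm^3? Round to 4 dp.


v = 149 / (51.0*0.055*0.033) = 1609.6797 mm/s


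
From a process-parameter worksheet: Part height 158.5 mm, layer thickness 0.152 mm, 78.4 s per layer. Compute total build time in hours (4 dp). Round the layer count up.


Layers = ceil(158.5/0.152) = 1043
t = 1043 * 78.4 / 3600 = 22.7142 hrs


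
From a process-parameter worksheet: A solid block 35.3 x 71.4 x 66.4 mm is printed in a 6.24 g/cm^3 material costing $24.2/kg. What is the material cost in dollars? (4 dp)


V = 35.3 * 71.4 * 66.4 = 167355.888 mm^3 = 167.355888 cm^3
Mass = 167.355888 * 6.24 / 1000 = 1.04430074 kg
Cost = 1.04430074 * 24.2 = 25.2721 $


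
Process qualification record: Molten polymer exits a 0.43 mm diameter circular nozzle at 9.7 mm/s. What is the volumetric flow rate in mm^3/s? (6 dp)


A = pi*(0.43/2)^2 = 0.14522012 mm^2
Q = 0.14522012 * 9.7 = 1.408635 mm^3/s


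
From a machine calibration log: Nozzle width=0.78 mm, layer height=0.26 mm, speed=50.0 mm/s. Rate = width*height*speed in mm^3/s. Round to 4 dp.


Rate = 0.78 * 0.26 * 50.0 = 10.14 mm^3/s


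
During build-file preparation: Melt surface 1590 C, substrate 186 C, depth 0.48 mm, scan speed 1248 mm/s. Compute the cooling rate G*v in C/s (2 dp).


G = (1590-186)/0.48 = 2925.0 C/mm
CR = 2925.0 * 1248 = 3650400.0 C/s


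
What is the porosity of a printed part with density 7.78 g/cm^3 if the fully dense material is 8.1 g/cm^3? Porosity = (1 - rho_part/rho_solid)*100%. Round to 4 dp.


Porosity = (1-7.78/8.1)*100 = 3.9506 %


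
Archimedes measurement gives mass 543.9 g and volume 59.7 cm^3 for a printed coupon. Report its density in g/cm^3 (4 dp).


rho = 543.9 / 59.7 = 9.1106 g/cm^3


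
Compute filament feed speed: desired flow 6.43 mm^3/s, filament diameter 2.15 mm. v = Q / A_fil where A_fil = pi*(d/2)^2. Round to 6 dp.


A = pi*(2.15/2)^2 = 3.630503
v = 6.43 / 3.630503 = 1.771104 mm/s


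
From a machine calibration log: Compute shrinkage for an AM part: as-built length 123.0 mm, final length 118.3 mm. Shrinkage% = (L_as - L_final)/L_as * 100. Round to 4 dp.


Shrinkage = ((123.0-118.3)/123.0)*100 = 3.8211 %


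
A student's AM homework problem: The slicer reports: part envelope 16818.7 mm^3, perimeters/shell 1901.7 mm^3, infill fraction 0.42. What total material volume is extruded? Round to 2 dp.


V_infill = (16818.7 - 1901.7) * 0.42 = 6265.14
V_total = 1901.7 + 6265.14 = 8166.84 mm^3


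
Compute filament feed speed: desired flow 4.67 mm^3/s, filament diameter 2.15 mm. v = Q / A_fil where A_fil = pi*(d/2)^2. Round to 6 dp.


A = pi*(2.15/2)^2 = 3.630503
v = 4.67 / 3.630503 = 1.286323 mm/s


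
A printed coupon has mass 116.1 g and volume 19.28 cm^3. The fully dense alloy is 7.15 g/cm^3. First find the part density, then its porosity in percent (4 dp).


rho_part = 116.1 / 19.28 = 6.02178423 g/cm^3
Porosity = (1 - 6.02178423/7.15)*100 = 15.7792 %


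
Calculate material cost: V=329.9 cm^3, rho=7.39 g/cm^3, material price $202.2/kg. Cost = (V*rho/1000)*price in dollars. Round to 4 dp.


Mass = 329.9*7.39/1000 = 2.437961 kg
Cost = 2.437961 * 202.2 = 492.9557 $


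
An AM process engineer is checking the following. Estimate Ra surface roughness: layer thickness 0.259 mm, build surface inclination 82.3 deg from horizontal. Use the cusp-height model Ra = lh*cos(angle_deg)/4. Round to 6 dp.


Ra = 0.259 * cos(82.3) / 4 = 0.008676 mm


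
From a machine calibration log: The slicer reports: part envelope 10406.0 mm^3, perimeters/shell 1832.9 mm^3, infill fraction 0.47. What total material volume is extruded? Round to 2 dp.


V_infill = (10406.0 - 1832.9) * 0.47 = 4029.36
V_total = 1832.9 + 4029.36 = 5862.26 mm^3


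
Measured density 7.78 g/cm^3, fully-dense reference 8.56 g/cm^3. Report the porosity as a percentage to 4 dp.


Porosity = (1-7.78/8.56)*100 = 9.1121 %


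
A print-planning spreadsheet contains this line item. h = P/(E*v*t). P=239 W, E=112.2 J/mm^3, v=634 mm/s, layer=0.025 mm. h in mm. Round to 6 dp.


h = 239 / (112.2*634*0.025) = 0.134393 mm


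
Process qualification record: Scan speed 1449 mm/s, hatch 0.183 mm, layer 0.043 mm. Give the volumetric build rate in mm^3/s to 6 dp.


Rate = 1449 * 0.183 * 0.043 = 11.402181 mm^3/s


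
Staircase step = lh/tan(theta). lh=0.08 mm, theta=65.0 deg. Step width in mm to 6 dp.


step = 0.08 / tan(65.0) = 0.037305 mm


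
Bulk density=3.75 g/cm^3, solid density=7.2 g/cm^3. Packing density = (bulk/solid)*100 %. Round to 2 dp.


Packing = (3.75/7.2)*100 = 52.08 %


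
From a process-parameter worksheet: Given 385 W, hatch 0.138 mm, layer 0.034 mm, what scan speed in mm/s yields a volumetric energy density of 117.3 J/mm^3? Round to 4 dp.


v = 385 / (117.3*0.138*0.034) = 699.5274 mm/s


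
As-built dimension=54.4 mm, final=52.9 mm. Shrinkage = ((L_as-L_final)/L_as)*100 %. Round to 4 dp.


Shrinkage = ((54.4-52.9)/54.4)*100 = 2.7574 %


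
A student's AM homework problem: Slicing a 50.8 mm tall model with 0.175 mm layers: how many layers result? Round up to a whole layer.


Layers = ceil(50.8/0.175) = 291


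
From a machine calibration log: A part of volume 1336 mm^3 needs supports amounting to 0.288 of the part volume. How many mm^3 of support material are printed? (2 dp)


V_support = 1336 * 0.288 = 384.77 mm^3


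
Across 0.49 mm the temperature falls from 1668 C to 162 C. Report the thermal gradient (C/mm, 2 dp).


G = (1668-162)/0.49 = 3073.47 C/mm


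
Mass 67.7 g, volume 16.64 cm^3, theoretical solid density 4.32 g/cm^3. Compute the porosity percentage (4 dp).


rho_part = 67.7 / 16.64 = 4.06850962 g/cm^3
Porosity = (1 - 4.06850962/4.32)*100 = 5.8215 %


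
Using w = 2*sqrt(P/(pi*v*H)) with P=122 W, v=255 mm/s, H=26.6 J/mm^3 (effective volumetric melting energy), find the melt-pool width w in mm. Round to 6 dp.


w = 2*sqrt(122/(pi*255*26.6)) = 0.15133 mm


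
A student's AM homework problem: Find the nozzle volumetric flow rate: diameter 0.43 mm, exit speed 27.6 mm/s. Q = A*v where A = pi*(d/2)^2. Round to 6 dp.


A = pi*(0.43/2)^2 = 0.14522012 mm^2
Q = 0.14522012 * 27.6 = 4.008075 mm^3/s


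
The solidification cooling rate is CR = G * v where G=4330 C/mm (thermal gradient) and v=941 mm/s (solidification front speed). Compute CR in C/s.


CR = 4330 * 941 = 4074530 C/s


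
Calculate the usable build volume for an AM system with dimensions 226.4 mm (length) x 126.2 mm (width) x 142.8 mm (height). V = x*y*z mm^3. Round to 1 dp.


V = 226.4 * 126.2 * 142.8 = 4080035.9 mm^3


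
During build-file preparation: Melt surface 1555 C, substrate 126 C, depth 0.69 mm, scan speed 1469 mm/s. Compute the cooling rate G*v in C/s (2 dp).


G = (1555-126)/0.69 = 2071.01449275 C/mm
CR = 2071.01449275 * 1469 = 3042320.29 C/s


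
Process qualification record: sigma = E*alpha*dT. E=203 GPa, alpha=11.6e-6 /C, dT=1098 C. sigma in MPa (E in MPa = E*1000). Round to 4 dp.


sigma = 203*1000 * 11.6e-6 * 1098 = 2585.5704 MPa


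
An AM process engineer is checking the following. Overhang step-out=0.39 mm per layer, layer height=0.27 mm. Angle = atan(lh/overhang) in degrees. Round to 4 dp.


angle = atan(0.27/0.39) = 34.6952 degrees


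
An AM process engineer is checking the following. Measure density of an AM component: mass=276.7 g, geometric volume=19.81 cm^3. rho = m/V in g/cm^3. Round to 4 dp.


rho = 276.7 / 19.81 = 13.9677 g/cm^3


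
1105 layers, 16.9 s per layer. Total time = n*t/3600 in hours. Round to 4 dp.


t = 1105 * 16.9 / 3600 = 5.1874 hrs


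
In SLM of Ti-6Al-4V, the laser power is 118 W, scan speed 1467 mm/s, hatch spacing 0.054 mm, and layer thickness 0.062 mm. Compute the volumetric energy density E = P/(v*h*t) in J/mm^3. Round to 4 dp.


E = 118 / (1467*0.054*0.062) = 24.0252 J/mm^3


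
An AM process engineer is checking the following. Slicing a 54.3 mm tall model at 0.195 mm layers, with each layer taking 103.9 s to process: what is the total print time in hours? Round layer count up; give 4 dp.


Layers = ceil(54.3/0.195) = 279
t = 279 * 103.9 / 3600 = 8.0523 hrs


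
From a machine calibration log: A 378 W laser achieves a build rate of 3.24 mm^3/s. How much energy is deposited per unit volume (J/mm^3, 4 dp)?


SE = 378 / 3.24 = 116.6667 J/mm^3


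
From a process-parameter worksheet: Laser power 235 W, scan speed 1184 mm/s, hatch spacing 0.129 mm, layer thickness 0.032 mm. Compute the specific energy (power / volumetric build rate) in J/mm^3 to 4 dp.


Build rate = 1184 * 0.129 * 0.032 = 4.887552 mm^3/s
SE = 235 / 4.887552 = 48.0813 J/mm^3


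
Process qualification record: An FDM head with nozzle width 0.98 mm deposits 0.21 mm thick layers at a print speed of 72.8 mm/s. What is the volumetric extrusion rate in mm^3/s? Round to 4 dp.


Rate = 0.98 * 0.21 * 72.8 = 14.9822 mm^3/s


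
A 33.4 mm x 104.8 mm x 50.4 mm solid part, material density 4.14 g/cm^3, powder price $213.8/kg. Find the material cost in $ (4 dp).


V = 33.4 * 104.8 * 50.4 = 176416.128 mm^3 = 176.416128 cm^3
Mass = 176.416128 * 4.14 / 1000 = 0.73036277 kg
Cost = 0.73036277 * 213.8 = 156.1516 $


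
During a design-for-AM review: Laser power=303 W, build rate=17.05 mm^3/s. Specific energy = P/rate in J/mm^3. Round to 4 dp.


SE = 303 / 17.05 = 17.7713 J/mm^3


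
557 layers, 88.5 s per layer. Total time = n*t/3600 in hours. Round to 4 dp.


t = 557 * 88.5 / 3600 = 13.6929 hrs


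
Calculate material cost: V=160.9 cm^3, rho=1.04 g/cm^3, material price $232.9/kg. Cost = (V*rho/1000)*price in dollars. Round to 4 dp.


Mass = 160.9*1.04/1000 = 0.167336 kg
Cost = 0.167336 * 232.9 = 38.9726 $


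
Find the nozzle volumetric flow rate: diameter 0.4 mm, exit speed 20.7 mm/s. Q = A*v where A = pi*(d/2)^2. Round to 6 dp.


A = pi*(0.4/2)^2 = 0.12566371 mm^2
Q = 0.12566371 * 20.7 = 2.601239 mm^3/s


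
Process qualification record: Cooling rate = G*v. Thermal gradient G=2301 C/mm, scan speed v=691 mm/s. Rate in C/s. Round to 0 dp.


CR = 2301 * 691 = 1589991 C/s


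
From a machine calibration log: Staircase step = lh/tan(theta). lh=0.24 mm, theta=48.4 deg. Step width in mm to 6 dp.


step = 0.24 / tan(48.4) = 0.213082 mm


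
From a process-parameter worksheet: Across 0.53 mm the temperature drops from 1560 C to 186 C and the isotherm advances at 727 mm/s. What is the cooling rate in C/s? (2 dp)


G = (1560-186)/0.53 = 2592.45283019 C/mm
CR = 2592.45283019 * 727 = 1884713.21 C/s


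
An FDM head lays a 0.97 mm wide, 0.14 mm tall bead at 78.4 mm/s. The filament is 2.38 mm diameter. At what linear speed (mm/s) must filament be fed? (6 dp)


Q = 0.97 * 0.14 * 78.4 = 10.64672 mm^3/s
A_fil = pi*(2.38/2)^2 = 4.44880936 mm^2
v_feed = 10.64672 / 4.44880936 = 2.393162 mm/s


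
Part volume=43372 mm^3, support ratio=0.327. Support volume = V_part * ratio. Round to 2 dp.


V_support = 43372 * 0.327 = 14182.64 mm^3


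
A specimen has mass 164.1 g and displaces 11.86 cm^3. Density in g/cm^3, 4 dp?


rho = 164.1 / 11.86 = 13.8364 g/cm^3


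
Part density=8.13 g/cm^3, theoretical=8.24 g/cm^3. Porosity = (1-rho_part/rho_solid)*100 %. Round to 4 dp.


Porosity = (1-8.13/8.24)*100 = 1.335 %


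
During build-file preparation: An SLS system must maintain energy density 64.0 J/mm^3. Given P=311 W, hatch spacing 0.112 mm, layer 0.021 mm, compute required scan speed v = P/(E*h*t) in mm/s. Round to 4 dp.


v = 311 / (64.0*0.112*0.021) = 2066.0608 mm/s


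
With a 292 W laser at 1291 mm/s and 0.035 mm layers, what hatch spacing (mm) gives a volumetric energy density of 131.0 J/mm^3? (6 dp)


h = 292 / (131.0*1291*0.035) = 0.049331 mm


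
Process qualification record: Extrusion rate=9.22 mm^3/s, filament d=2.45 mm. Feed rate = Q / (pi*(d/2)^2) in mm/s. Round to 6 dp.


A = pi*(2.45/2)^2 = 4.714352
v = 9.22 / 4.714352 = 1.95573 mm/s


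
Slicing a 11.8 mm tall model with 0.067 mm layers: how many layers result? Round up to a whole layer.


Layers = ceil(11.8/0.067) = 177


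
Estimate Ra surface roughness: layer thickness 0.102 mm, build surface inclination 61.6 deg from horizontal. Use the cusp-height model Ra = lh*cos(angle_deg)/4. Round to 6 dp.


Ra = 0.102 * cos(61.6) / 4 = 0.012128 mm


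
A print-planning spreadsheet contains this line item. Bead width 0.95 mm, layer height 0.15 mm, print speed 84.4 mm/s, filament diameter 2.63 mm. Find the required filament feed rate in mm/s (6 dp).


Q = 0.95 * 0.15 * 84.4 = 12.027 mm^3/s
A_fil = pi*(2.63/2)^2 = 5.43252056 mm^2
v_feed = 12.027 / 5.43252056 = 2.213889 mm/s


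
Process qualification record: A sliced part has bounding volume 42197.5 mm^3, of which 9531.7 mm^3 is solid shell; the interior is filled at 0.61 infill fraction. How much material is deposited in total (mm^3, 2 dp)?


V_infill = (42197.5 - 9531.7) * 0.61 = 19926.14
V_total = 9531.7 + 19926.14 = 29457.84 mm^3


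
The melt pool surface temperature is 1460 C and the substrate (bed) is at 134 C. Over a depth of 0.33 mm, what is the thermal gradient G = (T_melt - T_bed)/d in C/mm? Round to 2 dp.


G = (1460-134)/0.33 = 4018.18 C/mm


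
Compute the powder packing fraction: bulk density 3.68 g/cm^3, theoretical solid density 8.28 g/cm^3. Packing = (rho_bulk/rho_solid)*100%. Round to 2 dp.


Packing = (3.68/8.28)*100 = 44.44 %


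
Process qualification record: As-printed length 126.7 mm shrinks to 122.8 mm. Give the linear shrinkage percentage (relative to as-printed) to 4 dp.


Shrinkage = ((126.7-122.8)/126.7)*100 = 3.0781 %


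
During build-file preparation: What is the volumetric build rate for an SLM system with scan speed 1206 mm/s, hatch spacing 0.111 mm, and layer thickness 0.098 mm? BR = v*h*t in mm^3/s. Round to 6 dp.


Rate = 1206 * 0.111 * 0.098 = 13.118868 mm^3/s


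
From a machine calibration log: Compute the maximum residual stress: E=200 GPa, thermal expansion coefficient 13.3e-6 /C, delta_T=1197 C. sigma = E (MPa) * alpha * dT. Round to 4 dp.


sigma = 200*1000 * 13.3e-6 * 1197 = 3184.02 MPa


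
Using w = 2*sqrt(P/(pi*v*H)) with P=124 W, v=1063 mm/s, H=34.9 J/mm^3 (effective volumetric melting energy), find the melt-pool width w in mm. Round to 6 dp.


w = 2*sqrt(124/(pi*1063*34.9)) = 0.065236 mm


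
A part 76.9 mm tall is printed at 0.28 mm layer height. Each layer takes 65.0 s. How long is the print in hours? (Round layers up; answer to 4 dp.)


Layers = ceil(76.9/0.28) = 275
t = 275 * 65.0 / 3600 = 4.9653 hrs


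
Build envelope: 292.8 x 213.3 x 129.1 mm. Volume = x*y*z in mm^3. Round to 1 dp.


V = 292.8 * 213.3 * 129.1 = 8062842.4 mm^3


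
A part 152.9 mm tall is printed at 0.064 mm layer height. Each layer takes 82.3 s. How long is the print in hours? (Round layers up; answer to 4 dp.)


Layers = ceil(152.9/0.064) = 2390
t = 2390 * 82.3 / 3600 = 54.6381 hrs


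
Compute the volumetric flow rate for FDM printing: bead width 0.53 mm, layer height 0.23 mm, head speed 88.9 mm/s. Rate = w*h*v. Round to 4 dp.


Rate = 0.53 * 0.23 * 88.9 = 10.8369 mm^3/s


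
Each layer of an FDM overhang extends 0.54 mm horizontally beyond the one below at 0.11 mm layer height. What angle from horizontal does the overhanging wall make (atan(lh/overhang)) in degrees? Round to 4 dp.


angle = atan(0.11/0.54) = 11.5138 degrees


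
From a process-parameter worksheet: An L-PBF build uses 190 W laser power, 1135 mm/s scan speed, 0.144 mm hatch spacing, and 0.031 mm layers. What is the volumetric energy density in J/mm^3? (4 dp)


E = 190 / (1135*0.144*0.031) = 37.5002 J/mm^3


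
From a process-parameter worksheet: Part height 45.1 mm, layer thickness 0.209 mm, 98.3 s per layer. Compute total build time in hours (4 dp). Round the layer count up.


Layers = ceil(45.1/0.209) = 216
t = 216 * 98.3 / 3600 = 5.898 hrs


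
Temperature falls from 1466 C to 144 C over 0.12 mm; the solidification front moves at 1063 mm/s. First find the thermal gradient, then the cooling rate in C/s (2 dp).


G = (1466-144)/0.12 = 11016.66666667 C/mm
CR = 11016.66666667 * 1063 = 11710716.67 C/s


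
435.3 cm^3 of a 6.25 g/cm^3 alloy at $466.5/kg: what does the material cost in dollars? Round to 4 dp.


Mass = 435.3*6.25/1000 = 2.720625 kg
Cost = 2.720625 * 466.5 = 1269.1716 $


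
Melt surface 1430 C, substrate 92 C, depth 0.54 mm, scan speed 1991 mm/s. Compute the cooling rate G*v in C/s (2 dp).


G = (1430-92)/0.54 = 2477.77777778 C/mm
CR = 2477.77777778 * 1991 = 4933255.56 C/s


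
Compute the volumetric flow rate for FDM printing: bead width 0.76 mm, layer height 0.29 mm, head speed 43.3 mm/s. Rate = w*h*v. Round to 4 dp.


Rate = 0.76 * 0.29 * 43.3 = 9.5433 mm^3/s


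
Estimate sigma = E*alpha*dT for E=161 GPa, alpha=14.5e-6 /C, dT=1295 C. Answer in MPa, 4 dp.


sigma = 161*1000 * 14.5e-6 * 1295 = 3023.1775 MPa


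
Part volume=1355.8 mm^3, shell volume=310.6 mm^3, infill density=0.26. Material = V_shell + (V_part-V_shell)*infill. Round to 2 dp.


V_infill = (1355.8 - 310.6) * 0.26 = 271.75
V_total = 310.6 + 271.75 = 582.35 mm^3


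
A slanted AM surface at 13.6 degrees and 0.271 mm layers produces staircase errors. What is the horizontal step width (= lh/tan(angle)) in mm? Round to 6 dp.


step = 0.271 / tan(13.6) = 1.12018 mm


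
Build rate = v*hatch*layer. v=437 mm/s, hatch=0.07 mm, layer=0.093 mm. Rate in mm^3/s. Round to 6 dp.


Rate = 437 * 0.07 * 0.093 = 2.84487 mm^3/s


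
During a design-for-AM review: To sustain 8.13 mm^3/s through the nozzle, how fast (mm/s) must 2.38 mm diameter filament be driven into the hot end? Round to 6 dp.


A = pi*(2.38/2)^2 = 4.448809
v = 8.13 / 4.448809 = 1.827455 mm/s


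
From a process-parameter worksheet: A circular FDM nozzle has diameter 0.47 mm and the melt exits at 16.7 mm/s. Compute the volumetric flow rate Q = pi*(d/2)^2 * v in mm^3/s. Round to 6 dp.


A = pi*(0.47/2)^2 = 0.17349445 mm^2
Q = 0.17349445 * 16.7 = 2.897357 mm^3/s


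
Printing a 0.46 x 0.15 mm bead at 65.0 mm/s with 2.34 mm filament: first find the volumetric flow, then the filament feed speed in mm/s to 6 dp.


Q = 0.46 * 0.15 * 65.0 = 4.485 mm^3/s
A_fil = pi*(2.34/2)^2 = 4.30052618 mm^2
v_feed = 4.485 / 4.30052618 = 1.042896 mm/s


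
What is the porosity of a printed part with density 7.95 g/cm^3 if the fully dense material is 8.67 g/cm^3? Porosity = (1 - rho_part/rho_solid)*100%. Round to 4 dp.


Porosity = (1-7.95/8.67)*100 = 8.3045 %


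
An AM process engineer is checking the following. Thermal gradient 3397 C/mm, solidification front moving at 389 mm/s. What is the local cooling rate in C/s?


CR = 3397 * 389 = 1321433 C/s


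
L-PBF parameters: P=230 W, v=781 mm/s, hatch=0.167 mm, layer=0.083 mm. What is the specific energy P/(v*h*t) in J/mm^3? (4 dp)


Build rate = 781 * 0.167 * 0.083 = 10.825441 mm^3/s
SE = 230 / 10.825441 = 21.2462 J/mm^3


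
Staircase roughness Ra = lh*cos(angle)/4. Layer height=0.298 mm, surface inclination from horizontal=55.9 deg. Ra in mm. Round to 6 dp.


Ra = 0.298 * cos(55.9) / 4 = 0.041768 mm


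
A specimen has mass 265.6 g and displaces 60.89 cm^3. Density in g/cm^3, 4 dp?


rho = 265.6 / 60.89 = 4.362 g/cm^3


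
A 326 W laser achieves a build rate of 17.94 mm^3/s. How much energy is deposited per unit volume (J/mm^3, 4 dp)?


SE = 326 / 17.94 = 18.1717 J/mm^3


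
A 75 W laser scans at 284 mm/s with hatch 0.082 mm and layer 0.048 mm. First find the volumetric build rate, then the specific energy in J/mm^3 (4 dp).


Build rate = 284 * 0.082 * 0.048 = 1.117824 mm^3/s
SE = 75 / 1.117824 = 67.0946 J/mm^3


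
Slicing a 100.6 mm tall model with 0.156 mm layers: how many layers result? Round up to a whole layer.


Layers = ceil(100.6/0.156) = 645


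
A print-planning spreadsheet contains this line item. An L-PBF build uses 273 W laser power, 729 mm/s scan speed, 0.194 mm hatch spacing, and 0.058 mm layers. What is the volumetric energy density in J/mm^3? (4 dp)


E = 273 / (729*0.194*0.058) = 33.2817 J/mm^3


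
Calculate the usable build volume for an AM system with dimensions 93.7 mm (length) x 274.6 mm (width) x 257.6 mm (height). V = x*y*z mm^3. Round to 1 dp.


V = 93.7 * 274.6 * 257.6 = 6628053.2 mm^3


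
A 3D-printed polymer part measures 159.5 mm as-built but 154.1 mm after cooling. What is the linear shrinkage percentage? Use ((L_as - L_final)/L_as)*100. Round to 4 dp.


Shrinkage = ((159.5-154.1)/159.5)*100 = 3.3856 %


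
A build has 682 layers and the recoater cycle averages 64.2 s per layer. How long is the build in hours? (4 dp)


t = 682 * 64.2 / 3600 = 12.1623 hrs
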